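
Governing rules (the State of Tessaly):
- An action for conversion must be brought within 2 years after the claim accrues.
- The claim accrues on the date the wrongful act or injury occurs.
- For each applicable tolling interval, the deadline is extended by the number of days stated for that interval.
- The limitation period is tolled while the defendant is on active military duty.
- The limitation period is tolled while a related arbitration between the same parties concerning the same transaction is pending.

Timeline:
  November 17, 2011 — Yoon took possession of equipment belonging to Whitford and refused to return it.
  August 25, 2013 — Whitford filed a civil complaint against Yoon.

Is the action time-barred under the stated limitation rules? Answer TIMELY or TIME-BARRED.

TIMELY

The claim accrued on November 17, 2011, the date of the act.
The untolled deadline — 2 years after November 17, 2011 — is November 17, 2013.
Filing on August 25, 2013 beat the November 17, 2013 deadline — the action is timely.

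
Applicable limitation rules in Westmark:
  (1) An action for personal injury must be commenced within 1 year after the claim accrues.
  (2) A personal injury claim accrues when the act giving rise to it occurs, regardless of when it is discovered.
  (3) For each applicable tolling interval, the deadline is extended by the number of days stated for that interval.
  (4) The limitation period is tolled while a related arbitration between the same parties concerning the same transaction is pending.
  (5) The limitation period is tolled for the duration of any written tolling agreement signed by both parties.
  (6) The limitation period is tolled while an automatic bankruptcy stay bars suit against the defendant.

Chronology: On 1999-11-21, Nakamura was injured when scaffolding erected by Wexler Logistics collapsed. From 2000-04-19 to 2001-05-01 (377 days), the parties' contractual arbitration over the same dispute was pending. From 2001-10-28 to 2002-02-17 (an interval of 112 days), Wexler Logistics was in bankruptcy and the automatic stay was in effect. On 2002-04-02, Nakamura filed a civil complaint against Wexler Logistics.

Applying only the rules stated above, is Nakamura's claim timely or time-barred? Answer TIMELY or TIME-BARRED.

TIME-BARRED

The claim accrued on 1999-11-21, when the wrongful act occurred.
Adding the 1 year base period to 1999-11-21 gives a deadline of 2000-11-21, before any tolling.
Because the pending related arbitration ran from 2000-04-19 to 2001-05-01, the deadline is extended by 377 days to 2001-12-03.
The automatic bankruptcy stay from 2001-10-28 to 2002-02-17 tolled the period for 112 days, extending the deadline to 2002-03-25.
Nakamura filed on 2002-04-02, after the 2002-03-25 deadline, so the action is time-barred.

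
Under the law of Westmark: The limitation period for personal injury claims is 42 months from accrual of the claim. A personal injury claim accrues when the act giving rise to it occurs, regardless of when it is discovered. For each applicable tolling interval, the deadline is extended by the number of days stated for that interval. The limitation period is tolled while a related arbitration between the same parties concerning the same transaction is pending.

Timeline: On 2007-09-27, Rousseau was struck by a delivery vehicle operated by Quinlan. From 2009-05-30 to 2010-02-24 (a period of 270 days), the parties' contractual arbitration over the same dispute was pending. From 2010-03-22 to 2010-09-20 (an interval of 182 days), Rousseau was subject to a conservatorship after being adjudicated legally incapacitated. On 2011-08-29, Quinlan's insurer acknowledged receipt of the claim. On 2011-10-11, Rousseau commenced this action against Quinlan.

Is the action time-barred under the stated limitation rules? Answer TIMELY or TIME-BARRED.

The claim accrued on 2007-09-27, when the wrongful act occurred.
Adding the 42 months base period to 2007-09-27 gives a deadline of 2011-03-27, before any tolling.
Because the pending related arbitration ran from 2009-05-30 to 2010-02-24, the deadline is extended by 270 days to 2011-12-22.
No stated provision tolls the period for the plaintiff's incapacity, so the interval from 2010-03-22 to 2010-09-20 has no effect on the deadline.
The other events in the timeline have no effect on the limitation period under the stated rules.
The 2011-10-11 filing precedes the 2011-12-22 deadline; the claim is timely.

TIMELY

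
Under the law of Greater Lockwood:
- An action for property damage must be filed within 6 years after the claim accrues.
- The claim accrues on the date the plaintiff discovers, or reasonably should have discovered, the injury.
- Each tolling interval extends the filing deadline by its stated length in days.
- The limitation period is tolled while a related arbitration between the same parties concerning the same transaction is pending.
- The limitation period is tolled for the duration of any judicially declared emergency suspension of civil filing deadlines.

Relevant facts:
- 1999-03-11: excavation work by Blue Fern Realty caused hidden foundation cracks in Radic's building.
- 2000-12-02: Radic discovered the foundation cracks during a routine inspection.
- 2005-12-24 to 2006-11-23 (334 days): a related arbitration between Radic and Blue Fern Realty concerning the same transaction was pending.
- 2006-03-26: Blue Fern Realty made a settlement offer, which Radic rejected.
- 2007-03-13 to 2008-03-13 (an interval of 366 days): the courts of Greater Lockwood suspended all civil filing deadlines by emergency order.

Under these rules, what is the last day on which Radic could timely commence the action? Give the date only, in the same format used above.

2008-11-01

Under the discovery rule, the claim accrued on 2000-12-02, when Radic discovered the injury — not on the 1999-03-11 date of the underlying act.
The untolled deadline — 6 years after 2000-12-02 — is 2006-12-02.
The period was tolled for 334 days by the pending related arbitration (2005-12-24 to 2006-11-23), pushing the deadline to 2007-11-01.
Because the emergency suspension of filing deadlines ran from 2007-03-13 to 2008-03-13, the deadline is extended by 366 days to 2008-11-01.
None of the other events listed affects the running of the period under the stated rules.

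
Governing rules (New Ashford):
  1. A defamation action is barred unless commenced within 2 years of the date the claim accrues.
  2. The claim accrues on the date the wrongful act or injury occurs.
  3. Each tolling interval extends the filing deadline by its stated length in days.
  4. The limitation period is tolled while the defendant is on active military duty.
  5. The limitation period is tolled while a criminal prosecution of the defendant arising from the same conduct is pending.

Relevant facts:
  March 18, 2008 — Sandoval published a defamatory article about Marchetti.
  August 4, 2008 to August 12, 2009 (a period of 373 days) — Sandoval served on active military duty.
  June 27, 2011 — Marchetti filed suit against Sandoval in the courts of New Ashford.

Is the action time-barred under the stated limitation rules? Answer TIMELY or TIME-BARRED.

The claim accrued on March 18, 2008, the date of the act.
2 years from March 18, 2008 is March 18, 2010.
Because the defendant's active military service ran from August 4, 2008 to August 12, 2009, the deadline is extended by 373 days to March 26, 2011.
The June 27, 2011 filing falls after the March 26, 2011 deadline; the claim is time-barred.

TIME-BARRED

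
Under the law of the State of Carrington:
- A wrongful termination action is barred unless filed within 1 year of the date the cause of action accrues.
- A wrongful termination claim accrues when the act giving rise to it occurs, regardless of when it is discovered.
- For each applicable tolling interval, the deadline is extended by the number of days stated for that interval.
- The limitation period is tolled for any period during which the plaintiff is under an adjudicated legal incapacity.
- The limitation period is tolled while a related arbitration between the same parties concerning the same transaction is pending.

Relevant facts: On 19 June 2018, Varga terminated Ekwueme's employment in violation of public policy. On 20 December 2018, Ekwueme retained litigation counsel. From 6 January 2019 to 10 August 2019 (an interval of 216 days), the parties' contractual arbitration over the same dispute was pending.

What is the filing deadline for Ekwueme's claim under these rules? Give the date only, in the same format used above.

The cause of action accrued on 19 June 2018, the date of the act.
Adding the 1 year base period to 19 June 2018 gives a deadline of 19 June 2019, before any tolling.
Because the pending related arbitration ran from 6 January 2019 to 10 August 2019, the deadline is extended by 216 days to 21 January 2020.
Nothing else in the chronology tolls or restarts the period.

21 January 2020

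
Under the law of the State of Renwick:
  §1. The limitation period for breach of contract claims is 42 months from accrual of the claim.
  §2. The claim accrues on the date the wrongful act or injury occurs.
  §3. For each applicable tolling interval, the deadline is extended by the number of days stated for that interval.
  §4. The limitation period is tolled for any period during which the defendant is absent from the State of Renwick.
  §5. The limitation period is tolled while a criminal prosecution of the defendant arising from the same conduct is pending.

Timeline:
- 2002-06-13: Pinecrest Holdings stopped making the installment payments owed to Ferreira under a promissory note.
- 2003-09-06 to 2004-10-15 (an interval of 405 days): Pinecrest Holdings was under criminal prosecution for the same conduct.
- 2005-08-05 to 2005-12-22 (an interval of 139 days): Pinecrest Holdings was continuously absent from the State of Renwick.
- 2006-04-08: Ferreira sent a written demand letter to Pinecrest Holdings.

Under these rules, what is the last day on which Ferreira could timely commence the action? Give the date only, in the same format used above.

2007-06-10

The claim accrued on 2002-06-13, when the wrongful act occurred.
42 months from 2002-06-13 is 2005-12-13.
Because the pending criminal prosecution ran from 2003-09-06 to 2004-10-15, the deadline is extended by 405 days to 2007-01-22.
Because the defendant's absence from the jurisdiction ran from 2005-08-05 to 2005-12-22, the deadline is extended by 139 days to 2007-06-10.
The other events in the timeline have no effect on the limitation period under the stated rules.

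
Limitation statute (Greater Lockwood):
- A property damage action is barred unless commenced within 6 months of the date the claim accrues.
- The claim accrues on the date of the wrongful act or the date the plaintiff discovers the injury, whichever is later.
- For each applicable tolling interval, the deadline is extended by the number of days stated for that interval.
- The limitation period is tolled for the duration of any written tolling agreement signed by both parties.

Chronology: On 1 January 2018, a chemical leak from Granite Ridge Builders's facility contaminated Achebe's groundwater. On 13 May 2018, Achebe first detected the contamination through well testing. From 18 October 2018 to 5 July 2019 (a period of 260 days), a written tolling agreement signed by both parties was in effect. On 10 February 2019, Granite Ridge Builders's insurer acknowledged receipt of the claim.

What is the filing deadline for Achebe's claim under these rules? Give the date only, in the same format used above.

31 July 2019

Taking the later of the act (1 January 2018) and discovery (13 May 2018), the claim accrued on 13 May 2018.
6 months from 13 May 2018 is 13 November 2018.
The period was tolled for 260 days by the written tolling agreement (18 October 2018 to 5 July 2019), pushing the deadline to 31 July 2019.
None of the other events listed affects the running of the period under the stated rules.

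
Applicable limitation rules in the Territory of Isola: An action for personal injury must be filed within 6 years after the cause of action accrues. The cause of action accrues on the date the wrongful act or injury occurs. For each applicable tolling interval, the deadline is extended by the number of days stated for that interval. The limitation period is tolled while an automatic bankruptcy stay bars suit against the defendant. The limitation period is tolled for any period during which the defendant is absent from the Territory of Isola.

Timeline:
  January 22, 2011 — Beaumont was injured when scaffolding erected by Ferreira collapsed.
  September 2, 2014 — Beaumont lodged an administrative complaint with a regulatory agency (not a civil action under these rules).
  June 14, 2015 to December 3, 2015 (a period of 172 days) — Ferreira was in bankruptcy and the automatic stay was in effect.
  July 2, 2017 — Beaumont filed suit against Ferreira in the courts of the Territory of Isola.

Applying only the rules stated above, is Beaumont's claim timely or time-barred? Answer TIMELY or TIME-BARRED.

The claim accrued on January 22, 2011, when the wrongful act occurred.
The untolled deadline — 6 years after January 22, 2011 — is January 22, 2017.
The automatic bankruptcy stay from June 14, 2015 to December 3, 2015 tolled the period for 172 days, extending the deadline to July 13, 2017.
Nothing else in the chronology tolls or restarts the period.
The July 2, 2017 filing precedes the July 13, 2017 deadline; the claim is timely.

TIMELY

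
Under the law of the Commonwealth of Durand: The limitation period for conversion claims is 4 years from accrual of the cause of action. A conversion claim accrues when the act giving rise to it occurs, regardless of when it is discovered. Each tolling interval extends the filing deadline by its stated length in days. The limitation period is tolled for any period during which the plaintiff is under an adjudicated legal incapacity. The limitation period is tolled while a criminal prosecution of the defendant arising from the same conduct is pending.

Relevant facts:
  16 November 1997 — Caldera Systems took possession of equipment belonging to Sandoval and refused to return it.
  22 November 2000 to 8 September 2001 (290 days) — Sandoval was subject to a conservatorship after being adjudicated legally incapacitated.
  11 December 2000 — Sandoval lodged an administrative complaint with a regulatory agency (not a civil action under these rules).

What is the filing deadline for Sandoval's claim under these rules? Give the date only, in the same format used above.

The cause of action accrued on 16 November 1997, the date of the act.
4 years from 16 November 1997 is 16 November 2001.
The plaintiff's legal incapacity from 22 November 2000 to 8 September 2001 tolled the period for 290 days, extending the deadline to 2 September 2002.
The other events in the timeline have no effect on the limitation period under the stated rules.

2 September 2002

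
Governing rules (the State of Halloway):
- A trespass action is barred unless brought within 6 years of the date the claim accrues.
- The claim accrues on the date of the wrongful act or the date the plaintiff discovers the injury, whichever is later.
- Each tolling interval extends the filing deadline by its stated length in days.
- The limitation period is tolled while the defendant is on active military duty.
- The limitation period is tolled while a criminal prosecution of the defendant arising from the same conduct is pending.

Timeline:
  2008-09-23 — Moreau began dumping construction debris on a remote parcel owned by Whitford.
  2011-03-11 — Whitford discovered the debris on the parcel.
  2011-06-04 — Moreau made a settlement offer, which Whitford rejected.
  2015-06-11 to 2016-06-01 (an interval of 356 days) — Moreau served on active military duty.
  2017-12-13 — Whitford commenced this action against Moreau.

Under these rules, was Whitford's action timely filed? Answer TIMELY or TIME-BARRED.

TIMELY

Taking the later of the act (2008-09-23) and discovery (2011-03-11), the claim accrued on 2011-03-11.
The untolled deadline — 6 years after 2011-03-11 — is 2017-03-11.
The defendant's active military service from 2015-06-11 to 2016-06-01 tolled the period for 356 days, extending the deadline to 2018-03-02.
None of the other events listed affects the running of the period under the stated rules.
The 2017-12-13 filing precedes the 2018-03-02 deadline; the claim is timely.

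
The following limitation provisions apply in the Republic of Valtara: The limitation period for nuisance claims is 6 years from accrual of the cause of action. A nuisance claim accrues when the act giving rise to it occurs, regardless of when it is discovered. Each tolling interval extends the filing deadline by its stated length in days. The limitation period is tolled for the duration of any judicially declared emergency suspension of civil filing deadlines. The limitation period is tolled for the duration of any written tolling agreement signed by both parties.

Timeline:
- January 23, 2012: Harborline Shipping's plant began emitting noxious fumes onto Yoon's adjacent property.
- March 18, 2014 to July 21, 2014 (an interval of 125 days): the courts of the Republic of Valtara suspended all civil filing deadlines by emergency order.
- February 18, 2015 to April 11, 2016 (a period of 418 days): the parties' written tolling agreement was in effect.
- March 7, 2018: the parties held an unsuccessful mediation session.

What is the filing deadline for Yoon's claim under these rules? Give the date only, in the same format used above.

The limitation period began to run on January 23, 2012.
The untolled deadline — 6 years after January 23, 2012 — is January 23, 2018.
Because the emergency suspension of filing deadlines ran from March 18, 2014 to July 21, 2014, the deadline is extended by 125 days to May 28, 2018.
The period was tolled for 418 days by the written tolling agreement (February 18, 2015 to April 11, 2016), pushing the deadline to July 20, 2019.
None of the other events listed affects the running of the period under the stated rules.

July 20, 2019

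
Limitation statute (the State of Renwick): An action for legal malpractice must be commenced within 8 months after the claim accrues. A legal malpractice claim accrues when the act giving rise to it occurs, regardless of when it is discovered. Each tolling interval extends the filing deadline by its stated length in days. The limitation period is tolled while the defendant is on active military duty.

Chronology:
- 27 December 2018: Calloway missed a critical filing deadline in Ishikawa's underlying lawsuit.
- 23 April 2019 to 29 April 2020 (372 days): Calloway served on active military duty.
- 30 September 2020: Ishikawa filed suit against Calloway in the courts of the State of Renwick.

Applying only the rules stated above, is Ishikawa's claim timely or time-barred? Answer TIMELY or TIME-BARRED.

The claim accrued on 27 December 2018, the date of the act.
8 months from 27 December 2018 is 27 August 2019.
The defendant's active military service from 23 April 2019 to 29 April 2020 tolled the period for 372 days, extending the deadline to 2 September 2020.
The 30 September 2020 filing falls after the 2 September 2020 deadline; the claim is time-barred.

TIME-BARRED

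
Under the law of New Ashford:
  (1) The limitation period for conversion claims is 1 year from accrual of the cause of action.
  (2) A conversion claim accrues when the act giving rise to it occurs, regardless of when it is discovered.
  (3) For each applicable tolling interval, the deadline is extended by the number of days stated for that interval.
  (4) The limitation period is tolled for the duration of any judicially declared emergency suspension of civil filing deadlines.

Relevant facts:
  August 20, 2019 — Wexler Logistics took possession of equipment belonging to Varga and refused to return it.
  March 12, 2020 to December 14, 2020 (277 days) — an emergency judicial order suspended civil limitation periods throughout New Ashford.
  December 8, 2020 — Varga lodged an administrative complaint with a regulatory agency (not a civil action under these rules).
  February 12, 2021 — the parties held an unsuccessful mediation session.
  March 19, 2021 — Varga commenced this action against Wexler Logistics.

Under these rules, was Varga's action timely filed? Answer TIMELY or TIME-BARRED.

TIMELY

The cause of action accrued on August 20, 2019, the date of the act.
The untolled deadline — 1 year after August 20, 2019 — is August 20, 2020.
The emergency suspension of filing deadlines from March 12, 2020 to December 14, 2020 tolled the period for 277 days, extending the deadline to May 24, 2021.
None of the other events listed affects the running of the period under the stated rules.
The March 19, 2021 filing precedes the May 24, 2021 deadline; the claim is timely.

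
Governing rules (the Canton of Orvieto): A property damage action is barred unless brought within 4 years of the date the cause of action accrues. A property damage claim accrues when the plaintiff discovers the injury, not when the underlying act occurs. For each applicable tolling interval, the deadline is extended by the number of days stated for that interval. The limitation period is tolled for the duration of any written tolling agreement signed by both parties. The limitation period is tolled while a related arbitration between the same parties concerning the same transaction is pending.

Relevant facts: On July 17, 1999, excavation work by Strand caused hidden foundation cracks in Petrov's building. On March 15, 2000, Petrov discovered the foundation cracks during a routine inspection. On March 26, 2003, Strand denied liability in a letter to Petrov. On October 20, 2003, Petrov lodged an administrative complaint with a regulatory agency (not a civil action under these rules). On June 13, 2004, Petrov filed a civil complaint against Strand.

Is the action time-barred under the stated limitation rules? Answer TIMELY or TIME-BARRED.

TIME-BARRED

Under the discovery rule, the claim accrued on March 15, 2000, when Petrov discovered the injury — not on the July 17, 1999 date of the underlying act.
Adding the 4 years base period to March 15, 2000 gives a deadline of March 15, 2004, before any tolling.
Nothing else in the chronology tolls or restarts the period.
The June 13, 2004 filing falls after the March 15, 2004 deadline; the claim is time-barred.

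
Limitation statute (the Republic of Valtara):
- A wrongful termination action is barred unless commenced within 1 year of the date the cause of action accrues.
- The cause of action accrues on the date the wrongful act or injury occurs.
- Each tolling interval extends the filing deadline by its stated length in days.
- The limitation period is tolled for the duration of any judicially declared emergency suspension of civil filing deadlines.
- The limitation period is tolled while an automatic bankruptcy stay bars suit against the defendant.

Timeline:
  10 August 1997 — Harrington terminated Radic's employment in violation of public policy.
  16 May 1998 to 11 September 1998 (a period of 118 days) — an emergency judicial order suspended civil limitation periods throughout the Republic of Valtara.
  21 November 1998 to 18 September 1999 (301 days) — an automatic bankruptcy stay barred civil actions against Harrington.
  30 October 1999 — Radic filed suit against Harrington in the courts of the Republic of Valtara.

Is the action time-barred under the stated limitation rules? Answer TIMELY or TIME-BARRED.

TIME-BARRED

The claim accrued on 10 August 1997, when the wrongful act occurred.
1 year from 10 August 1997 is 10 August 1998.
The emergency suspension of filing deadlines from 16 May 1998 to 11 September 1998 tolled the period for 118 days, extending the deadline to 6 December 1998.
The automatic bankruptcy stay from 21 November 1998 to 18 September 1999 tolled the period for 301 days, extending the deadline to 3 October 1999.
Filing on 30 October 1999 missed the 3 October 1999 deadline — the action is time-barred.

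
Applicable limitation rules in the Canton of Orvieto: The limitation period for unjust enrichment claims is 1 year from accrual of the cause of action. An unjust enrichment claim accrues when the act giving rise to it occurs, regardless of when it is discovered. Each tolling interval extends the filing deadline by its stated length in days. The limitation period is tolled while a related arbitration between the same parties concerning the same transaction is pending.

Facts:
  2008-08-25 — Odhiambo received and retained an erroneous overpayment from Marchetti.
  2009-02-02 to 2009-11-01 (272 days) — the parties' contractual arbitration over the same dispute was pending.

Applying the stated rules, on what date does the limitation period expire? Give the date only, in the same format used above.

2010-05-24

The claim accrued on 2008-08-25, when the wrongful act occurred.
The untolled deadline — 1 year after 2008-08-25 — is 2009-08-25.
The pending related arbitration from 2009-02-02 to 2009-11-01 tolled the period for 272 days, extending the deadline to 2010-05-24.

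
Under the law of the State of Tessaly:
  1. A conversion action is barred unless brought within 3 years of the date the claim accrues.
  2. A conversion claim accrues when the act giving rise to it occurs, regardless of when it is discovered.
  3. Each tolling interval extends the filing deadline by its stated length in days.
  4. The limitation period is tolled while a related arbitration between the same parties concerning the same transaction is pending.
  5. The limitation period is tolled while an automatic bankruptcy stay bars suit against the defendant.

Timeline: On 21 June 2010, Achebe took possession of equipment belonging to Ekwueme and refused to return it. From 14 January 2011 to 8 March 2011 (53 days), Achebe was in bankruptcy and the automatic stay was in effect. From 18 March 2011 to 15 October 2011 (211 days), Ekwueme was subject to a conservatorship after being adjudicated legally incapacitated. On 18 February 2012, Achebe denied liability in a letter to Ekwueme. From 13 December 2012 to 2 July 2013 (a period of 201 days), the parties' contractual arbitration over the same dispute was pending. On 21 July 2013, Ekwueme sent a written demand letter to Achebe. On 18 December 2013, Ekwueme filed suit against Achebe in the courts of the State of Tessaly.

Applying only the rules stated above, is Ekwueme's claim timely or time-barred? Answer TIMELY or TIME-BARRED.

The limitation period began to run on 21 June 2010.
3 years from 21 June 2010 is 21 June 2013.
The automatic bankruptcy stay from 14 January 2011 to 8 March 2011 tolled the period for 53 days, extending the deadline to 13 August 2013.
The pending related arbitration from 13 December 2012 to 2 July 2013 tolled the period for 201 days, extending the deadline to 2 March 2014.
The plaintiff's legal incapacity from 18 March 2011 to 15 October 2011 does not toll the period, because no stated rule makes the plaintiff's incapacity a tolling event.
The other events in the timeline have no effect on the limitation period under the stated rules.
Ekwueme filed on 18 December 2013, before the 2 March 2014 deadline, so the action is timely.

TIMELY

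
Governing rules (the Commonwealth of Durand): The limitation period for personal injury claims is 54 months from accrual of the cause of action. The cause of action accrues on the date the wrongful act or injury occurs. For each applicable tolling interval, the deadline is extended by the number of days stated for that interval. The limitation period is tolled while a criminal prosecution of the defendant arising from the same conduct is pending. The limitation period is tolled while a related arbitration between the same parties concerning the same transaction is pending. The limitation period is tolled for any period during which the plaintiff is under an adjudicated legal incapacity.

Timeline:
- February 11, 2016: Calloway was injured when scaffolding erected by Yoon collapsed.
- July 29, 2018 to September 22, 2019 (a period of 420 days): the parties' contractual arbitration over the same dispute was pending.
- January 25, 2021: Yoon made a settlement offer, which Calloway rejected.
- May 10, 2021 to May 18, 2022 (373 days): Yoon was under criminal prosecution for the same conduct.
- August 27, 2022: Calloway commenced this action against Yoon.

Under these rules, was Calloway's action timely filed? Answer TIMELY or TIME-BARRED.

The cause of action accrued on February 11, 2016, the date of the act.
54 months from February 11, 2016 is August 11, 2020.
The pending related arbitration from July 29, 2018 to September 22, 2019 tolled the period for 420 days, extending the deadline to October 5, 2021.
The period was tolled for 373 days by the pending criminal prosecution (May 10, 2021 to May 18, 2022), pushing the deadline to October 13, 2022.
None of the other events listed affects the running of the period under the stated rules.
The August 27, 2022 filing precedes the October 13, 2022 deadline; the claim is timely.

TIMELY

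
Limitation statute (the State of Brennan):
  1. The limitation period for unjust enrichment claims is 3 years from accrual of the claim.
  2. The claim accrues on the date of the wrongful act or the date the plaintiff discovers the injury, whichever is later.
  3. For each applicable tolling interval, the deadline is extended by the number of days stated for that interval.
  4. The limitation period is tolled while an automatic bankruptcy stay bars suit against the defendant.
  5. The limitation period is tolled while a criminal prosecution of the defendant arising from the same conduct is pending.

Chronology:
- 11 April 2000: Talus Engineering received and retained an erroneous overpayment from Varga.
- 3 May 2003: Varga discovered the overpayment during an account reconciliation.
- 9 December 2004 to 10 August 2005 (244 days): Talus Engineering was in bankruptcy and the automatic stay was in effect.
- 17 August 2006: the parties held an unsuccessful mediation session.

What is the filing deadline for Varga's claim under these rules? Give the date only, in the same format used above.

Because discovery on 3 May 2003 post-dates the 11 April 2000 act, accrual under the later-of rule falls on 3 May 2003.
Adding the 3 years base period to 3 May 2003 gives a deadline of 3 May 2006, before any tolling.
The automatic bankruptcy stay from 9 December 2004 to 10 August 2005 tolled the period for 244 days, extending the deadline to 2 January 2007.
Nothing else in the chronology tolls or restarts the period.

2 January 2007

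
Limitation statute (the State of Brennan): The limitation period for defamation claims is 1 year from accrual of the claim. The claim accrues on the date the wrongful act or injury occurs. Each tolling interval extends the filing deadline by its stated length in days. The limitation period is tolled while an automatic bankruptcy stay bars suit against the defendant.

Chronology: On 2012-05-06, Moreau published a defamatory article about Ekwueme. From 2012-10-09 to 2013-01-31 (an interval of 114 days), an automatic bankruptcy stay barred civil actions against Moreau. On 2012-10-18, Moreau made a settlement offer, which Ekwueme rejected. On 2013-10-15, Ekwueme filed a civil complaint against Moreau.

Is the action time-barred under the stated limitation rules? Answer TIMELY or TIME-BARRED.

The limitation period began to run on 2012-05-06.
1 year from 2012-05-06 is 2013-05-06.
The period was tolled for 114 days by the automatic bankruptcy stay (2012-10-09 to 2013-01-31), pushing the deadline to 2013-08-28.
Nothing else in the chronology tolls or restarts the period.
Ekwueme filed on 2013-10-15, after the 2013-08-28 deadline, so the action is time-barred.

TIME-BARRED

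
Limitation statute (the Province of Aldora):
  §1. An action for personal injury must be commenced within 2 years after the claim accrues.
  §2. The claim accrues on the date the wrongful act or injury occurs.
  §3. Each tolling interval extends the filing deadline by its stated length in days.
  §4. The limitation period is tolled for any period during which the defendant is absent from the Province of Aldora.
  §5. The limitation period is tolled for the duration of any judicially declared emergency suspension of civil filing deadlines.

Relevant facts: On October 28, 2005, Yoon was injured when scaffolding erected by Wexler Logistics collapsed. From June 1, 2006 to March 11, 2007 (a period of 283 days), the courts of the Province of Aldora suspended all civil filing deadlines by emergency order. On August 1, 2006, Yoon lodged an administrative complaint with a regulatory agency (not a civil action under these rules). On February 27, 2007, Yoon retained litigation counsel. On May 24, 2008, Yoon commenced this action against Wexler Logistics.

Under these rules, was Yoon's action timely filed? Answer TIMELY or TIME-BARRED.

The limitation period began to run on October 28, 2005.
2 years from October 28, 2005 is October 28, 2007.
The emergency suspension of filing deadlines from June 1, 2006 to March 11, 2007 tolled the period for 283 days, extending the deadline to August 6, 2008.
Nothing else in the chronology tolls or restarts the period.
Yoon filed on May 24, 2008, before the August 6, 2008 deadline, so the action is timely.

TIMELY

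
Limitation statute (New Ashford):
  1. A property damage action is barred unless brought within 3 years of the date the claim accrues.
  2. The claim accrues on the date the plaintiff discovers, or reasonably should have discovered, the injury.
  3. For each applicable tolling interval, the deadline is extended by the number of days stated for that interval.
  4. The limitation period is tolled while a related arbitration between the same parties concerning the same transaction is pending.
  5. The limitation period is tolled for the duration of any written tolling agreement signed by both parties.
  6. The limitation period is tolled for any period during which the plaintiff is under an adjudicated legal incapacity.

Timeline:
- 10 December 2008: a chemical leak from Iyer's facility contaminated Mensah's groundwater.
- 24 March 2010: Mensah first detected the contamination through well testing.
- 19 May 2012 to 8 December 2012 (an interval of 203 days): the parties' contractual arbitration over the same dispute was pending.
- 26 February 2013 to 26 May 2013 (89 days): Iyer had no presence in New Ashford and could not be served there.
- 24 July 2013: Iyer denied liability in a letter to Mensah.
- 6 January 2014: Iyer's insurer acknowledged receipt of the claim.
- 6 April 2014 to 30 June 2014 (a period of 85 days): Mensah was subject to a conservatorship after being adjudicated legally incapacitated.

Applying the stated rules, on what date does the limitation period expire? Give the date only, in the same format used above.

Accrual is tied to discovery, so the period began on 24 March 2010 rather than on 10 December 2008 when the act occurred.
Adding the 3 years base period to 24 March 2010 gives a deadline of 24 March 2013, before any tolling.
Because the pending related arbitration ran from 19 May 2012 to 8 December 2012, the deadline is extended by 203 days to 13 October 2013.
The plaintiff's legal incapacity from 6 April 2014 to 30 June 2014 began after the period had already run on 13 October 2013, so it has no tolling effect.
No stated provision tolls the period for the defendant's absence, so the interval from 26 February 2013 to 26 May 2013 has no effect on the deadline.
Nothing else in the chronology tolls or restarts the period.

13 October 2013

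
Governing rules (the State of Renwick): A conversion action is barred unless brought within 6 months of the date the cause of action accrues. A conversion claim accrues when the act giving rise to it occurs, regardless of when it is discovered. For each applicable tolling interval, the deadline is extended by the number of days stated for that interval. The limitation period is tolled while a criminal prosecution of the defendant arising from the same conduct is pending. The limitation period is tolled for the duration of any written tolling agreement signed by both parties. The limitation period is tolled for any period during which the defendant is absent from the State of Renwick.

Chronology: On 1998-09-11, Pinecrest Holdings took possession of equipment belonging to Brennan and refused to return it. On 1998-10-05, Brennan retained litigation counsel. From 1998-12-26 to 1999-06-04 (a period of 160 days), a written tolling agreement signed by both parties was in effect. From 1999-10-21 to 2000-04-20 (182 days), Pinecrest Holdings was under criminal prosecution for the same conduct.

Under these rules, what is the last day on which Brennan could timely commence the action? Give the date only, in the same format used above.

1999-08-18

The limitation period began to run on 1998-09-11.
6 months from 1998-09-11 is 1999-03-11.
The period was tolled for 160 days by the written tolling agreement (1998-12-26 to 1999-06-04), pushing the deadline to 1999-08-18.
The pending criminal prosecution starting 1999-10-21 came too late — the period had run on 1999-08-18 — and so does not extend the deadline.
The other events in the timeline have no effect on the limitation period under the stated rules.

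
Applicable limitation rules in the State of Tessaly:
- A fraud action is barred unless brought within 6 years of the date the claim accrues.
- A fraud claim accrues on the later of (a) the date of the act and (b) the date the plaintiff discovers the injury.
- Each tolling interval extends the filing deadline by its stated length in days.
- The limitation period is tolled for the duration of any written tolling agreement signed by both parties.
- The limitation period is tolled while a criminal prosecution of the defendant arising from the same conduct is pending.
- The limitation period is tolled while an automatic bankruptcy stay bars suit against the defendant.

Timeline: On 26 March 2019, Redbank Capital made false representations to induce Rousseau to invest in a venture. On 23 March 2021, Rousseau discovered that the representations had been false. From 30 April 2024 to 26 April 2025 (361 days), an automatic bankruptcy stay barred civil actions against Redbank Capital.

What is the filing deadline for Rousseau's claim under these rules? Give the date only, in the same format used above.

Taking the later of the act (26 March 2019) and discovery (23 March 2021), the claim accrued on 23 March 2021.
The untolled deadline — 6 years after 23 March 2021 — is 23 March 2027.
Because the automatic bankruptcy stay ran from 30 April 2024 to 26 April 2025, the deadline is extended by 361 days to 18 March 2028.

18 March 2028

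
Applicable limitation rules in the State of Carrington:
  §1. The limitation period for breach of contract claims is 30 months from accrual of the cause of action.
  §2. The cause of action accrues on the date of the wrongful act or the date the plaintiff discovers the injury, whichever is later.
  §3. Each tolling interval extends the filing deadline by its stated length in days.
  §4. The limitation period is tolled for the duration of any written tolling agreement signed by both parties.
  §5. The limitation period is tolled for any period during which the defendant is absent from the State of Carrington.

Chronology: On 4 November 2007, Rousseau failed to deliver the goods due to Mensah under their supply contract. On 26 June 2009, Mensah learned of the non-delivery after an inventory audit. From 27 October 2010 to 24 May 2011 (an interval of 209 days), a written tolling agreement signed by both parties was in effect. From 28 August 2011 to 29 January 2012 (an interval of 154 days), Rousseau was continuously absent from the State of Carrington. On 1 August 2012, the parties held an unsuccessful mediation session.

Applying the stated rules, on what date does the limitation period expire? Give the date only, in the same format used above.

23 December 2012

The claim accrued on 26 June 2009 — the later of the 4 November 2007 act and the 26 June 2009 discovery.
30 months from 26 June 2009 is 26 December 2011.
Because the written tolling agreement ran from 27 October 2010 to 24 May 2011, the deadline is extended by 209 days to 22 July 2012.
The defendant's absence from the jurisdiction from 28 August 2011 to 29 January 2012 tolled the period for 154 days, extending the deadline to 23 December 2012.
Nothing else in the chronology tolls or restarts the period.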